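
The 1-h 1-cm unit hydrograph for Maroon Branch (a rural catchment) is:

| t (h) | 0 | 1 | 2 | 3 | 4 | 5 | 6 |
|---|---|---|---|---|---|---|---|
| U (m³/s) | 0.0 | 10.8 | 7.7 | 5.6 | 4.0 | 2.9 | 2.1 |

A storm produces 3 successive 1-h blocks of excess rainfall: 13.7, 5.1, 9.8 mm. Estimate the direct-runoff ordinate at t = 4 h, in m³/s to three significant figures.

Q ≈ 15.9 m³/s

By discrete convolution, Q_j = Σ (P_i / 10 mm) · U_{j−i}.
At t = 4 h (j=4): Q = (13.7/10)·4.0 + (5.1/10)·5.6 + (9.8/10)·7.7 = 15.9 m³/s.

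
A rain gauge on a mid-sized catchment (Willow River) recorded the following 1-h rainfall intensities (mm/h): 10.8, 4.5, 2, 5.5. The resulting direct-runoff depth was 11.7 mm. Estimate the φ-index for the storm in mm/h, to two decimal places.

φ ≈ 3.03 mm/h

Only the 3 blocks with intensity above φ contribute runoff: 10.8, 4.5, 5.5 mm/h.
Σ(I−φ)·Δt = d  ⇒  (10.8+4.5+5.5 − 3φ)·1 = 11.7
φ = (20.80 − 11.7/1) / 3 = 3.03 mm/h.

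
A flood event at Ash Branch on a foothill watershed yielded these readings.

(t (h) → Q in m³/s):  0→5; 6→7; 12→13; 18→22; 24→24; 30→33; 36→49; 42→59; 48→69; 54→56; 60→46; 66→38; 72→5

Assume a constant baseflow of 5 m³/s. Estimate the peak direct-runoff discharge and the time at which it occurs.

Q_p = 64.0 m³/s at t = 48 h

Subtracting baseflow gives direct-runoff ordinates: 0.0, 2.0, 8.0, 17.0, 19.0, 28.0, 44.0, 54.0, 64.0, 51.0, 41.0, 33.0, 0.0 m³/s.
The maximum is 64.0 m³/s, occurring at the reading for t = 48 h.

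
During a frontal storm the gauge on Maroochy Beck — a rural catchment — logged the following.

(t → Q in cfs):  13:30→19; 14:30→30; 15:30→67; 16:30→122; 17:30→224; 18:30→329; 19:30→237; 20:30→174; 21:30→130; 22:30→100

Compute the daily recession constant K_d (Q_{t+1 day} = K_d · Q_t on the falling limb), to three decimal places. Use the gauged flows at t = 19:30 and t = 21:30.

K_d ≈ 0.001

Between t = 19:30 and t = 21:30 the flow falls from 237 to 130 cfs over 2×1 h = 2 h.
Per-interval ratio K = (130/237)^(1/2) = 0.7406; K_d = K^(24/1) = 0.001.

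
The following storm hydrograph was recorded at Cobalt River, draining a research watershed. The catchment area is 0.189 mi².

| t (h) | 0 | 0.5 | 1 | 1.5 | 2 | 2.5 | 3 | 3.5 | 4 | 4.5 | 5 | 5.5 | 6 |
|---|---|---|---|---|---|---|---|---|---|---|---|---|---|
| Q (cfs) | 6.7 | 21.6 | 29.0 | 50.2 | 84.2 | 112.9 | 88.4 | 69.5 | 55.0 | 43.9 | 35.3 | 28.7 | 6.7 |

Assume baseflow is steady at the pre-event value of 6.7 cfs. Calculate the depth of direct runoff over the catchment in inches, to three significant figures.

d ≈ 2.23 in

Direct runoff: 0.0, 14.9, 22.3, 43.5, 77.5, 106.2, 81.7, 62.8, 48.3, 37.2, 28.6, 22.0, 0.0 cfs; ΣQ_DR = 545.0 cfs.
V = ΣQ_DR · Δt = 545.0 × 1800 s = 9.810 × 10^5 ft³.
Over A = 0.189 mi², depth = V / A = 2.23 in.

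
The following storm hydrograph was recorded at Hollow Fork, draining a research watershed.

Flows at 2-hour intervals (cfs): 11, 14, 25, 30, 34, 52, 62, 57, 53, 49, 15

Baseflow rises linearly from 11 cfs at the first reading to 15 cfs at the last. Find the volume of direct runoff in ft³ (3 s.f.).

Direct-runoff ordinates (Q − Q_b): 0.00, 2.60, 13.20, 17.80, 21.40, 39.00, 48.60, 43.20, 38.80, 34.40, 0.00 cfs.
ΣQ_DR = 259.0 cfs.
With Δt = 2 h = 7200 s, V = ΣQ_DR · Δt = 259.0 × 7200 = 1.86 × 10^6 ft³.

V ≈ 1.86 × 10^6 ft³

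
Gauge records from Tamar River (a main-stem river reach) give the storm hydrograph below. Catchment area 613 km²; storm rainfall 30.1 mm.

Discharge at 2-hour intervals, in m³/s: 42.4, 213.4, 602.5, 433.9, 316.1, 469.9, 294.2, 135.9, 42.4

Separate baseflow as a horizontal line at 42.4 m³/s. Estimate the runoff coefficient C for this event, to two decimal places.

C ≈ 0.85

ΣQ_DR = 2169 m³/s; V = ΣQ_DR·Δt = 1.562 × 10^7 m³.
Runoff depth d = V / A = 25.48 mm.
C = d / P = 25.48 / 30.1 = 0.85.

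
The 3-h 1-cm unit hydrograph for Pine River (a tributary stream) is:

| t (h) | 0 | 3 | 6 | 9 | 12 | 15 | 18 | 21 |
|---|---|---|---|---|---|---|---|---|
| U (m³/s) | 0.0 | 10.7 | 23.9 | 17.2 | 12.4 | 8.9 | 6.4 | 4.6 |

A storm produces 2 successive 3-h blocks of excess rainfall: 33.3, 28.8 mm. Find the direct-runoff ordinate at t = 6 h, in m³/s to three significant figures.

By discrete convolution, Q_j = Σ (P_i / 10 mm) · U_{j−i}.
At t = 6 h (j=2): Q = (33.3/10)·23.9 + (28.8/10)·10.7 = 110 m³/s.

Q ≈ 110 m³/s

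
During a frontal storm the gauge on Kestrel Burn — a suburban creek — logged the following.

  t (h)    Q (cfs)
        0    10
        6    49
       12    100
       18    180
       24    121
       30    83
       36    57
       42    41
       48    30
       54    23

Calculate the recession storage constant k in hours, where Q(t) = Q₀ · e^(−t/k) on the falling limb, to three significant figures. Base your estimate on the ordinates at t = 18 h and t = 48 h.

k ≈ 16.7 h

On the falling limb, Q drops from 180 to 30 cfs between t = 18 h and t = 48 h (Δt = 30 h).
k = −Δt / ln(Q₂/Q₁) = −30 / ln(30/180) = 16.7 h.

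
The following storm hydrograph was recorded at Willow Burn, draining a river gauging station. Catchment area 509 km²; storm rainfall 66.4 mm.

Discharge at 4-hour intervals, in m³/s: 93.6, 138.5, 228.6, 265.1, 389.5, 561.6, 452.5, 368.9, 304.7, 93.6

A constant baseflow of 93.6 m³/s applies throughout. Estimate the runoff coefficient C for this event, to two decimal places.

C ≈ 0.84

ΣQ_DR = 1961 m³/s; V = ΣQ_DR·Δt = 2.823 × 10^7 m³.
Runoff depth d = V / A = 55.47 mm.
C = d / P = 55.47 / 66.4 = 0.84.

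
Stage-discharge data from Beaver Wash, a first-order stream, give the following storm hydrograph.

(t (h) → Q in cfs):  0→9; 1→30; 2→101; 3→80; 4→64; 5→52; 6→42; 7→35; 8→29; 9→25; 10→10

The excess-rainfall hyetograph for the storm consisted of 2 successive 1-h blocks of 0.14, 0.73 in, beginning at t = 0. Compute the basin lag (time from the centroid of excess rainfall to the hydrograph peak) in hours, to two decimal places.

t_L ≈ 0.66 h

Centroid of excess rainfall: t_c = Σ P_i·t̄_i / ΣP_i = 1.3391 h (block centres at 0.5, 1.5 h).
Hydrograph peak occurs at t = 2 h, so basin lag t_L = 2 − 1.3391 = 0.66 h.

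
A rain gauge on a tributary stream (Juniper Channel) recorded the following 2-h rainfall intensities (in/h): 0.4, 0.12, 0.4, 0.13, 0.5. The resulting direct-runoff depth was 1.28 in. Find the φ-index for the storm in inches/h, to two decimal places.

φ ≈ 0.22 in/h

Only the 3 blocks with intensity above φ contribute runoff: 0.4, 0.4, 0.5 in/h.
Σ(I−φ)·Δt = d  ⇒  (0.4+0.4+0.5 − 3φ)·2 = 1.28
φ = (1.300 − 1.28/2) / 3 = 0.22 in/h.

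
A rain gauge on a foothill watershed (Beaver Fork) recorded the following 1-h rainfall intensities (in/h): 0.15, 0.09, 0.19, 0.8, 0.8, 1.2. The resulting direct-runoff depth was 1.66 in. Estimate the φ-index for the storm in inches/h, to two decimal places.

φ ≈ 0.38 in/h

Only the 3 blocks with intensity above φ contribute runoff: 0.8, 0.8, 1.2 in/h.
Σ(I−φ)·Δt = d  ⇒  (0.8+0.8+1.2 − 3φ)·1 = 1.66
φ = (2.800 − 1.66/1) / 3 = 0.38 in/h.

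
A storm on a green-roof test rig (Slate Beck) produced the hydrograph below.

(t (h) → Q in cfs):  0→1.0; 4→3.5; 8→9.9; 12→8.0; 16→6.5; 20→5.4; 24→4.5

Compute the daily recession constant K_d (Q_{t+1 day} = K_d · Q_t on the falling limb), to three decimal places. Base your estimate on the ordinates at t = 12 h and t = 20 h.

Between t = 12 h and t = 20 h the flow falls from 8.0 to 5.4 cfs over 2×4 h = 8 h.
Per-interval ratio K = (5.4/8.0)^(1/2) = 0.8216; K_d = K^(24/4) = 0.308.

K_d ≈ 0.308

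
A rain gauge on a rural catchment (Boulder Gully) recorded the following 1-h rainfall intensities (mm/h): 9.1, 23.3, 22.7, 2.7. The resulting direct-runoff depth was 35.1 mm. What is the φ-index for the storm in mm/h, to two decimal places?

φ ≈ 6.67 mm/h

Only the 3 blocks with intensity above φ contribute runoff: 9.1, 23.3, 22.7 mm/h.
Σ(I−φ)·Δt = d  ⇒  (9.1+23.3+22.7 − 3φ)·1 = 35.1
φ = (55.10 − 35.1/1) / 3 = 6.67 mm/h.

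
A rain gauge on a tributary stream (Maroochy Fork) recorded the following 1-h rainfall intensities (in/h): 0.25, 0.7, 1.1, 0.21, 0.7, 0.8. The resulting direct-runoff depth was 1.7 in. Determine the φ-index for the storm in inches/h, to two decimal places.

Only the 4 blocks with intensity above φ contribute runoff: 0.7, 1.1, 0.7, 0.8 in/h.
Σ(I−φ)·Δt = d  ⇒  (0.7+1.1+0.7+0.8 − 4φ)·1 = 1.7
φ = (3.300 − 1.7/1) / 4 = 0.40 in/h.

φ ≈ 0.40 in/h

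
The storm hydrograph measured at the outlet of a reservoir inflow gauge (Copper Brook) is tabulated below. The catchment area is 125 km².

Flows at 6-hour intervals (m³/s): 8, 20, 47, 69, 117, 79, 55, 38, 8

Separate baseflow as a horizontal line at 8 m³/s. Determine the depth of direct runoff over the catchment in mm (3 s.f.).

Direct runoff: 0.0, 12.0, 39.0, 61.0, 109.0, 71.0, 47.0, 30.0, 0.0 m³/s; ΣQ_DR = 369.0 m³/s.
V = ΣQ_DR · Δt = 369.0 × 21600 s = 7.970 × 10^6 m³.
Over A = 125 km², depth = V / A = 63.8 mm.

d ≈ 63.8 mm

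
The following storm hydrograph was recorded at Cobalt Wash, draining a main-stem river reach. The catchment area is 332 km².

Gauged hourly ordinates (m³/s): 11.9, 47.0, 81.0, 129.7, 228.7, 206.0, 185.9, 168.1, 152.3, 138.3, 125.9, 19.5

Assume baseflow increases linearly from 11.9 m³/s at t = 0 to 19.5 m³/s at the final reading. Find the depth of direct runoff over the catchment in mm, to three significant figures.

d ≈ 14.2 mm

Direct runoff: 0.00, 34.41, 67.72, 115.73, 214.04, 190.65, 169.85, 151.36, 134.87, 120.18, 107.09, 0.00 m³/s; ΣQ_DR = 1306 m³/s.
V = ΣQ_DR · Δt = 1306 × 3600 s = 4.701 × 10^6 m³.
Over A = 332 km², depth = V / A = 14.2 mm.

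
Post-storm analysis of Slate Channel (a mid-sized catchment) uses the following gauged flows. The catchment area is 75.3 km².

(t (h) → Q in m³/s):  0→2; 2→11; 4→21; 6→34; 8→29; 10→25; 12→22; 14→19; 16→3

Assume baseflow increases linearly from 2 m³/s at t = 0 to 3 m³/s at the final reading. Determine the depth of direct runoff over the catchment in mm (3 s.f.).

d ≈ 13.7 mm

Direct runoff: 0.00, 8.88, 18.75, 31.62, 26.50, 22.38, 19.25, 16.12, 0.00 m³/s; ΣQ_DR = 143.5 m³/s.
V = ΣQ_DR · Δt = 143.5 × 7200 s = 1.033 × 10^6 m³.
Over A = 75.3 km², depth = V / A = 13.7 mm.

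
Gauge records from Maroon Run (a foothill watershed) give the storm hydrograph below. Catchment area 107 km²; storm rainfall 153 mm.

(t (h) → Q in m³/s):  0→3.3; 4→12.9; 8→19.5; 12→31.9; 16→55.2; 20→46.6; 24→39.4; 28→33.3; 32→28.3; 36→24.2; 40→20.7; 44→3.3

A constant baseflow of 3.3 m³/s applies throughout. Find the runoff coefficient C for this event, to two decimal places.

ΣQ_DR = 279.0 m³/s; V = ΣQ_DR·Δt = 4.018 × 10^6 m³.
Runoff depth d = V / A = 37.55 mm.
C = d / P = 37.55 / 153 = 0.25.

C ≈ 0.25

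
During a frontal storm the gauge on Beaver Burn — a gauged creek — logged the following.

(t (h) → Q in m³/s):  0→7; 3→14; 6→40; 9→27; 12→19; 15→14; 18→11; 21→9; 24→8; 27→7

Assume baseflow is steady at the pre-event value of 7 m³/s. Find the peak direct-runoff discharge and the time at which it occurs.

Subtracting baseflow gives direct-runoff ordinates: 0.0, 7.0, 33.0, 20.0, 12.0, 7.0, 4.0, 2.0, 1.0, 0.0 m³/s.
The maximum is 33.0 m³/s, occurring at the reading for t = 6 h.

Q_p = 33.0 m³/s at t = 6 h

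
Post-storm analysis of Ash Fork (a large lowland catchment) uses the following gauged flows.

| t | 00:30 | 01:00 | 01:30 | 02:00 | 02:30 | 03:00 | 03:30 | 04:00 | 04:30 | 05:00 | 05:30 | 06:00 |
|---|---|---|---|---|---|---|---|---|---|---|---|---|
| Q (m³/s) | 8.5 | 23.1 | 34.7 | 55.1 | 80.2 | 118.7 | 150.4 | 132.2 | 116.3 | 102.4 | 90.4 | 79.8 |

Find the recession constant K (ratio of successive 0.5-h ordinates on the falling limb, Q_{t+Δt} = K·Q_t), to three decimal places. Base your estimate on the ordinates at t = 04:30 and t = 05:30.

Using the recession-limb readings at t = 04:30 and t = 05:30: Q falls from 116.3 to 90.4 m³/s over 2 intervals.
K = (Q₂/Q₁)^(1/2) = (90.4/116.3)^(1/2) = 0.882.

K ≈ 0.882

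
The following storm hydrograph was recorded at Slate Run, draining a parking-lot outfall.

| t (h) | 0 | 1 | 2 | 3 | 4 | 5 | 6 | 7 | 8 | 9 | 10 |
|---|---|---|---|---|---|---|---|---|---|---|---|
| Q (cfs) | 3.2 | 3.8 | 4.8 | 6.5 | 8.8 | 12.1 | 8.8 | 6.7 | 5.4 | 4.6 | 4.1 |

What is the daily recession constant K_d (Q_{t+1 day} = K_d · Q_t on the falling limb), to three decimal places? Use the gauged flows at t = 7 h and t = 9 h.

Between t = 7 h and t = 9 h the flow falls from 6.7 to 4.6 cfs over 2×1 h = 2 h.
Per-interval ratio K = (4.6/6.7)^(1/2) = 0.8286; K_d = K^(24/1) = 0.011.

K_d ≈ 0.011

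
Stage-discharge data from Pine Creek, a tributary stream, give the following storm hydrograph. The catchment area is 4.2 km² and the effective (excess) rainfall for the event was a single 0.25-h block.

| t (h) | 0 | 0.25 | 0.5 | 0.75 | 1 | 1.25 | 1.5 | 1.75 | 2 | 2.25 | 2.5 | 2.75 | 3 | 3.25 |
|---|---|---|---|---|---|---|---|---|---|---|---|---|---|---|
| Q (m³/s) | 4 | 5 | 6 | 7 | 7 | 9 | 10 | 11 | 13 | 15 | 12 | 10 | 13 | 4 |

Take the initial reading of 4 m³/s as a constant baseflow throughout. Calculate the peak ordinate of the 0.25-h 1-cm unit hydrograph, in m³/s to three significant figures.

Direct runoff: 0.0, 1.0, 2.0, 3.0, 3.0, 5.0, 6.0, 7.0, 9.0, 11.0, 8.0, 6.0, 9.0, 0.0 m³/s; ΣQ_DR = 70.00 m³/s, peak = 11.0 m³/s.
Runoff depth d = ΣQ_DR·Δt / A = 70.00 × 900 / (4.2 km²) = 15.00 mm.
The 1-cm UH is the DRH scaled by (10 mm)/d, so U_p = 11.0 × 10/15.00 = 7.33 m³/s.

U_p ≈ 7.33 m³/s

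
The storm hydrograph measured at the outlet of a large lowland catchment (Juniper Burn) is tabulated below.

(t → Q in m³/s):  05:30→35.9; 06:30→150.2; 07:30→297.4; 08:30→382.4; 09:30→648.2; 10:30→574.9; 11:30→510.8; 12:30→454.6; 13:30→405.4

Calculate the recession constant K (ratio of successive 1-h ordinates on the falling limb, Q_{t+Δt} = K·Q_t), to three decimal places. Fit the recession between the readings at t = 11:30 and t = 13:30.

K ≈ 0.891

Using the recession-limb readings at t = 11:30 and t = 13:30: Q falls from 510.8 to 405.4 m³/s over 2 intervals.
K = (Q₂/Q₁)^(1/2) = (405.4/510.8)^(1/2) = 0.891.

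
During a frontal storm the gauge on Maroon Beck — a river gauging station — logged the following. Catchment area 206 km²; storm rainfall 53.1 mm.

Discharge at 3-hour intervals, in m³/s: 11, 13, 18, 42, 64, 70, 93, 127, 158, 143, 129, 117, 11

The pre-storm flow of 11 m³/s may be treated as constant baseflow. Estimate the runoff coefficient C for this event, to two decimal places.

C ≈ 0.84

ΣQ_DR = 853.0 m³/s; V = ΣQ_DR·Δt = 9.212 × 10^6 m³.
Runoff depth d = V / A = 44.72 mm.
C = d / P = 44.72 / 53.1 = 0.84.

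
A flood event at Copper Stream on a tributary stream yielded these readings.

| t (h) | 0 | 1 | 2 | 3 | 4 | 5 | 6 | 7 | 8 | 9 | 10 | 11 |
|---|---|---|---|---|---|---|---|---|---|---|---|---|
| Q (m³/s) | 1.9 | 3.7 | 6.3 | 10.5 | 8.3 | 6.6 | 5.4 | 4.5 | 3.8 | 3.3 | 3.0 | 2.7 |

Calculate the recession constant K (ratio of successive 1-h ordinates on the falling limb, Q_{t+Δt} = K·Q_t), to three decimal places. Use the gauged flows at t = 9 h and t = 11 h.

Using the recession-limb readings at t = 9 h and t = 11 h: Q falls from 3.3 to 2.7 m³/s over 2 intervals.
K = (Q₂/Q₁)^(1/2) = (2.7/3.3)^(1/2) = 0.905.

K ≈ 0.905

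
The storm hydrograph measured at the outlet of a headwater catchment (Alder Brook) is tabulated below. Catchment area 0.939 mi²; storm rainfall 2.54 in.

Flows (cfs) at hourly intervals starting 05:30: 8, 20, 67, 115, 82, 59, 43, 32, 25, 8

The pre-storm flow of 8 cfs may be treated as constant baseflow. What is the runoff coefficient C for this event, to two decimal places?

C ≈ 0.25

ΣQ_DR = 379.0 cfs; V = ΣQ_DR·Δt = 1.364 × 10^6 ft³.
Runoff depth d = V / A = 0.6254 in.
C = d / P = 0.6254 / 2.54 = 0.25.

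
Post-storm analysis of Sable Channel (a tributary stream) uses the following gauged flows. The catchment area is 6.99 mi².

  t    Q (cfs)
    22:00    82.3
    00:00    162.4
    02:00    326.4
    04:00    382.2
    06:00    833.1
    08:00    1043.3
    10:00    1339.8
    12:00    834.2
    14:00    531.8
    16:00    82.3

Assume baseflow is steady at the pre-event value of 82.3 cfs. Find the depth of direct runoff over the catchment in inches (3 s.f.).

Direct runoff: 0.0, 80.1, 244.1, 299.9, 750.8, 961.0, 1257.5, 751.9, 449.5, 0.0 cfs; ΣQ_DR = 4795 cfs.
V = ΣQ_DR · Δt = 4795 × 7200 s = 3.452 × 10^7 ft³.
Over A = 6.99 mi², depth = V / A = 2.13 in.

d ≈ 2.13 in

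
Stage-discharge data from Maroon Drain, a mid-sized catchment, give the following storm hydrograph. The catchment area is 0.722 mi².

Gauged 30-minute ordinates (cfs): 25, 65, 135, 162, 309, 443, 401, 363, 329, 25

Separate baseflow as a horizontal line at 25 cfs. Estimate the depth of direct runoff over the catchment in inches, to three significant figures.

Direct runoff: 0.0, 40.0, 110.0, 137.0, 284.0, 418.0, 376.0, 338.0, 304.0, 0.0 cfs; ΣQ_DR = 2007 cfs.
V = ΣQ_DR · Δt = 2007 × 1800 s = 3.613 × 10^6 ft³.
Over A = 0.722 mi², depth = V / A = 2.15 in.

d ≈ 2.15 in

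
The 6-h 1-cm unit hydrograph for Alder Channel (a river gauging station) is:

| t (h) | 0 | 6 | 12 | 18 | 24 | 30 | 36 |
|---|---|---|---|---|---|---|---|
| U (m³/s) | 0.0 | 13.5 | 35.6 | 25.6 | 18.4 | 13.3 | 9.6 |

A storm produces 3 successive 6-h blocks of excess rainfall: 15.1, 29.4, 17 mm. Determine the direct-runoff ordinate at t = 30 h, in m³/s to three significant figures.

By discrete convolution, Q_j = Σ (P_i / 10 mm) · U_{j−i}.
At t = 30 h (j=5): Q = (15.1/10)·13.3 + (29.4/10)·18.4 + (17/10)·25.6 = 118 m³/s.

Q ≈ 118 m³/s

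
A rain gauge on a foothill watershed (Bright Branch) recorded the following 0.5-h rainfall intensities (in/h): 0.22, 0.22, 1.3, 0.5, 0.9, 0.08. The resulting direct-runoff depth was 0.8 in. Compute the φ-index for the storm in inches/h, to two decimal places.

Only the 3 blocks with intensity above φ contribute runoff: 1.3, 0.5, 0.9 in/h.
Σ(I−φ)·Δt = d  ⇒  (1.3+0.5+0.9 − 3φ)·0.5 = 0.8
φ = (2.700 − 0.8/0.5) / 3 = 0.37 in/h.

φ ≈ 0.37 in/h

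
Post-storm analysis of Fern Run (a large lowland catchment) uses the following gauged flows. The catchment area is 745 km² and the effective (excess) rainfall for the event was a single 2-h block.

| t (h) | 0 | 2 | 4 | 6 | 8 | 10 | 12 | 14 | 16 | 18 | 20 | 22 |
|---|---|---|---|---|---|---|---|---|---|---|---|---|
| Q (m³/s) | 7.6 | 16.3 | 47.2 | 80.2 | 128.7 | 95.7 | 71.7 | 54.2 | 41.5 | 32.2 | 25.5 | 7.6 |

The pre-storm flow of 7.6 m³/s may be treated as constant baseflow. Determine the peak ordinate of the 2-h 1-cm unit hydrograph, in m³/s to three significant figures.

U_p ≈ 242 m³/s

Direct runoff: 0.0, 8.7, 39.6, 72.6, 121.1, 88.1, 64.1, 46.6, 33.9, 24.6, 17.9, 0.0 m³/s; ΣQ_DR = 517.2 m³/s, peak = 121.1 m³/s.
Runoff depth d = ΣQ_DR·Δt / A = 517.2 × 7200 / (745 km²) = 4.998 mm.
The 1-cm UH is the DRH scaled by (10 mm)/d, so U_p = 121.1 × 10/4.998 = 242 m³/s.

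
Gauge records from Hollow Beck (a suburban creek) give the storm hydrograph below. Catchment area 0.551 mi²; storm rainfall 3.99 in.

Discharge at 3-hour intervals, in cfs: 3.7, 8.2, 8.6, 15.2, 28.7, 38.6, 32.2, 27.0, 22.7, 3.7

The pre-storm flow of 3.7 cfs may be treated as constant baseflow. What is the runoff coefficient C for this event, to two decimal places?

C ≈ 0.32

ΣQ_DR = 151.6 cfs; V = ΣQ_DR·Δt = 1.637 × 10^6 ft³.
Runoff depth d = V / A = 1.279 in.
C = d / P = 1.279 / 3.99 = 0.32.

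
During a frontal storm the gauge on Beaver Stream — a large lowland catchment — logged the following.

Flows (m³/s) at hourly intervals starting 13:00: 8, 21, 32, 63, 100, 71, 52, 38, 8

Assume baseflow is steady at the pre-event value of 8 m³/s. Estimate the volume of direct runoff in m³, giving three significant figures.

Direct-runoff ordinates (Q − Q_b): 0.0, 13.0, 24.0, 55.0, 92.0, 63.0, 44.0, 30.0, 0.0 m³/s.
ΣQ_DR = 321.0 m³/s.
With Δt = 1 h = 3600 s, V = ΣQ_DR · Δt = 321.0 × 3600 = 1.16 × 10^6 m³.

V ≈ 1.16 × 10^6 m³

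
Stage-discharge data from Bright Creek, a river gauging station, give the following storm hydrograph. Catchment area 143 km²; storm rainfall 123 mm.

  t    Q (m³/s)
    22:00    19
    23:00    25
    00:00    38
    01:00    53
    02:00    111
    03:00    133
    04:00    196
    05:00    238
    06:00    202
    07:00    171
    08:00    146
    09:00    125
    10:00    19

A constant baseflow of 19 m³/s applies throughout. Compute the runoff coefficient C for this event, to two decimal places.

ΣQ_DR = 1229 m³/s; V = ΣQ_DR·Δt = 4.424 × 10^6 m³.
Runoff depth d = V / A = 30.94 mm.
C = d / P = 30.94 / 123 = 0.25.

C ≈ 0.25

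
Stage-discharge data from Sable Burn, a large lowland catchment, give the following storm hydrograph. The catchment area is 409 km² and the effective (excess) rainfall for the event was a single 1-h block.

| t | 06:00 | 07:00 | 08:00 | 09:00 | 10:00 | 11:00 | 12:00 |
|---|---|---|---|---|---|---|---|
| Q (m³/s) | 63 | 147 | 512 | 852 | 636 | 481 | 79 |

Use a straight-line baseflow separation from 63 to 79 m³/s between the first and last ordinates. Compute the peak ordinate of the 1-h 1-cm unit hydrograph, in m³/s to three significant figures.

Direct runoff: 0.00, 81.33, 443.67, 781.00, 562.33, 404.67, 0.00 m³/s; ΣQ_DR = 2273 m³/s, peak = 781.00 m³/s.
Runoff depth d = ΣQ_DR·Δt / A = 2273 × 3600 / (409 km²) = 20.01 mm.
The 1-cm UH is the DRH scaled by (10 mm)/d, so U_p = 781.00 × 10/20.01 = 390 m³/s.

U_p ≈ 390 m³/s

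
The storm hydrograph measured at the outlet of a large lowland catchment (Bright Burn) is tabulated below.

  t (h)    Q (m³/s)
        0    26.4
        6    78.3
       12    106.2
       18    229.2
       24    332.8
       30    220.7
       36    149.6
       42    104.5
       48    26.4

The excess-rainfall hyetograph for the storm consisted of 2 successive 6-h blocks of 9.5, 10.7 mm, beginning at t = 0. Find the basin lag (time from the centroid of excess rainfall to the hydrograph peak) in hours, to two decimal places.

t_L ≈ 17.82 h

Centroid of excess rainfall: t_c = Σ P_i·t̄_i / ΣP_i = 6.1782 h (block centres at 3, 9 h).
Hydrograph peak occurs at t = 24 h, so basin lag t_L = 24 − 6.1782 = 17.82 h.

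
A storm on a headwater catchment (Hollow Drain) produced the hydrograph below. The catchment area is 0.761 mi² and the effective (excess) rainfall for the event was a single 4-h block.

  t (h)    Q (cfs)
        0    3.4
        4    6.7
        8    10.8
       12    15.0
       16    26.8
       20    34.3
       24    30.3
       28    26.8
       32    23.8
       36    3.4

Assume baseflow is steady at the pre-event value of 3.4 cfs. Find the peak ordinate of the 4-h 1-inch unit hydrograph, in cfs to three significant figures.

Direct runoff: 0.0, 3.3, 7.4, 11.6, 23.4, 30.9, 26.9, 23.4, 20.4, 0.0 cfs; ΣQ_DR = 147.3 cfs, peak = 30.9 cfs.
Runoff depth d = ΣQ_DR·Δt / A = 147.3 × 14400 / (0.761 mi²) = 1.200 in.
The 1-inch UH is the DRH scaled by (1 in)/d, so U_p = 30.9 × 1/1.200 = 25.8 cfs.

U_p ≈ 25.8 cfs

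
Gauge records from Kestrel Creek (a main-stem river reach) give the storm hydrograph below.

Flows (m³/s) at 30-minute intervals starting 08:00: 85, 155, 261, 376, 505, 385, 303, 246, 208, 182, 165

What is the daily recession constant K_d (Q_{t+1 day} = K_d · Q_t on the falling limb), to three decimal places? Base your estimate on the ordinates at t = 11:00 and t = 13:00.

K_d ≈ 0.001

Between t = 11:00 and t = 13:00 the flow falls from 303 to 165 m³/s over 4×0.5 h = 2 h.
Per-interval ratio K = (165/303)^(1/4) = 0.8590; K_d = K^(24/0.5) = 0.001.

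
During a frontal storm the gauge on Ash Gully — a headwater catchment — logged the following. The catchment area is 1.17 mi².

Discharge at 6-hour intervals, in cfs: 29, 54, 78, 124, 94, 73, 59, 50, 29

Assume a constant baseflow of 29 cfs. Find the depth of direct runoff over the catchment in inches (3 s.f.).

d ≈ 2.61 in

Direct runoff: 0.0, 25.0, 49.0, 95.0, 65.0, 44.0, 30.0, 21.0, 0.0 cfs; ΣQ_DR = 329.0 cfs.
V = ΣQ_DR · Δt = 329.0 × 21600 s = 7.106 × 10^6 ft³.
Over A = 1.17 mi², depth = V / A = 2.61 in.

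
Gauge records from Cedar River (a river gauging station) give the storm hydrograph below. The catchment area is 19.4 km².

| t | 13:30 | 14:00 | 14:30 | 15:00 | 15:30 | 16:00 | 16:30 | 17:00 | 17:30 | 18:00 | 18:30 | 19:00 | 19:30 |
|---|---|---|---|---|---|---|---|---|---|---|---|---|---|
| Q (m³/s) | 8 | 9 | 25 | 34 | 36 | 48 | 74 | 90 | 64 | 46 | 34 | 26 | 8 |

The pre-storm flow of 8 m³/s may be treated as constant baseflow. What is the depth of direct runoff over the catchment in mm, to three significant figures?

Direct runoff: 0.0, 1.0, 17.0, 26.0, 28.0, 40.0, 66.0, 82.0, 56.0, 38.0, 26.0, 18.0, 0.0 m³/s; ΣQ_DR = 398.0 m³/s.
V = ΣQ_DR · Δt = 398.0 × 1800 s = 7.164 × 10^5 m³.
Over A = 19.4 km², depth = V / A = 36.9 mm.

d ≈ 36.9 mm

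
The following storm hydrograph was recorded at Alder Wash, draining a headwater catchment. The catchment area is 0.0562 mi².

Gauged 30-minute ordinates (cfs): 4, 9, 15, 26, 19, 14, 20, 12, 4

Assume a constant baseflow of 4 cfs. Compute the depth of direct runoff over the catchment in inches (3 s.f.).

Direct runoff: 0.0, 5.0, 11.0, 22.0, 15.0, 10.0, 16.0, 8.0, 0.0 cfs; ΣQ_DR = 87.00 cfs.
V = ΣQ_DR · Δt = 87.00 × 1800 s = 1.566 × 10^5 ft³.
Over A = 0.0562 mi², depth = V / A = 1.20 in.

d ≈ 1.20 in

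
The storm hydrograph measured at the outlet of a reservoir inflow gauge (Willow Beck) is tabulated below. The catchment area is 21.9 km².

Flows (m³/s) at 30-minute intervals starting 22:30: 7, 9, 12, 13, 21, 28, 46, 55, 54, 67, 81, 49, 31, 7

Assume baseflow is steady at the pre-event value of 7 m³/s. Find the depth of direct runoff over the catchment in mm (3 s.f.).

Direct runoff: 0.0, 2.0, 5.0, 6.0, 14.0, 21.0, 39.0, 48.0, 47.0, 60.0, 74.0, 42.0, 24.0, 0.0 m³/s; ΣQ_DR = 382.0 m³/s.
V = ΣQ_DR · Δt = 382.0 × 1800 s = 6.876 × 10^5 m³.
Over A = 21.9 km², depth = V / A = 31.4 mm.

d ≈ 31.4 mm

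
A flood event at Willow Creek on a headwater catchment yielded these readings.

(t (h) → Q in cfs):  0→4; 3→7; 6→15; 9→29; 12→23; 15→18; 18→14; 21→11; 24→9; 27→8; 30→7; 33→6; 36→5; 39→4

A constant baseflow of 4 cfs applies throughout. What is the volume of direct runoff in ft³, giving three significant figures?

V ≈ 1.12 × 10^6 ft³

Direct-runoff ordinates (Q − Q_b): 0.0, 3.0, 11.0, 25.0, 19.0, 14.0, 10.0, 7.0, 5.0, 4.0, 3.0, 2.0, 1.0, 0.0 cfs.
ΣQ_DR = 104.0 cfs.
With Δt = 3 h = 10800 s, V = ΣQ_DR · Δt = 104.0 × 10800 = 1.12 × 10^6 ft³.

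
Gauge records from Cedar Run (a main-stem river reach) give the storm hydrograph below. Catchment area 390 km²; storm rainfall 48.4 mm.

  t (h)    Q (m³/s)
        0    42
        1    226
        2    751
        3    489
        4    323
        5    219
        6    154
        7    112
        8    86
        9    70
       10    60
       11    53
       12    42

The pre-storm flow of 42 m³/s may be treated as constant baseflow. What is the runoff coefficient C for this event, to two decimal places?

ΣQ_DR = 2081 m³/s; V = ΣQ_DR·Δt = 7.492 × 10^6 m³.
Runoff depth d = V / A = 19.21 mm.
C = d / P = 19.21 / 48.4 = 0.40.

C ≈ 0.40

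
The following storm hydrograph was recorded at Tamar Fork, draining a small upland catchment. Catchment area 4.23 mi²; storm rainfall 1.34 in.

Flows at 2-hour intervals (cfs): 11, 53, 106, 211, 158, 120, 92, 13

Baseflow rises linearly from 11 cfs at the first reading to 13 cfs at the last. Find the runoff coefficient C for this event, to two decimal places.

C ≈ 0.37

ΣQ_DR = 668.0 cfs; V = ΣQ_DR·Δt = 4.810 × 10^6 ft³.
Runoff depth d = V / A = 0.4894 in.
C = d / P = 0.4894 / 1.34 = 0.37.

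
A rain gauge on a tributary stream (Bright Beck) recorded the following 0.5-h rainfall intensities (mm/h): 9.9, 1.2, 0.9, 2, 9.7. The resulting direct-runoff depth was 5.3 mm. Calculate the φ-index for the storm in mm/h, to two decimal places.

Only the 2 blocks with intensity above φ contribute runoff: 9.9, 9.7 mm/h.
Σ(I−φ)·Δt = d  ⇒  (9.9+9.7 − 2φ)·0.5 = 5.3
φ = (19.60 − 5.3/0.5) / 2 = 4.50 mm/h.

φ ≈ 4.50 mm/h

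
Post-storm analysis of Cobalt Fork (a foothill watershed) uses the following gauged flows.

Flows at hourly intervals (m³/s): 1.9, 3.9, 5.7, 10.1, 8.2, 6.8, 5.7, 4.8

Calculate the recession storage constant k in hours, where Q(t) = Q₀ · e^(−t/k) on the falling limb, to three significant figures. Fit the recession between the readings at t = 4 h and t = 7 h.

k ≈ 5.60 h

On the falling limb, Q drops from 8.2 to 4.8 m³/s between t = 4 h and t = 7 h (Δt = 3 h).
k = −Δt / ln(Q₂/Q₁) = −3 / ln(4.8/8.2) = 5.60 h.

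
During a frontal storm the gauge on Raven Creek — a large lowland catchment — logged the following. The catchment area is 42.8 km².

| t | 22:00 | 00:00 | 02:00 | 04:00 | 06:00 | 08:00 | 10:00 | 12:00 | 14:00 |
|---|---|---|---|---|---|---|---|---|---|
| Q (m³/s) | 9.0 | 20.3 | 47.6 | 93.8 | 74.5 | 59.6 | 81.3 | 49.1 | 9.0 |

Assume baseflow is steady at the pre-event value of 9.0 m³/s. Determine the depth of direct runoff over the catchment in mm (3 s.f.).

d ≈ 61.1 mm

Direct runoff: 0.0, 11.3, 38.6, 84.8, 65.5, 50.6, 72.3, 40.1, 0.0 m³/s; ΣQ_DR = 363.2 m³/s.
V = ΣQ_DR · Δt = 363.2 × 7200 s = 2.615 × 10^6 m³.
Over A = 42.8 km², depth = V / A = 61.1 mm.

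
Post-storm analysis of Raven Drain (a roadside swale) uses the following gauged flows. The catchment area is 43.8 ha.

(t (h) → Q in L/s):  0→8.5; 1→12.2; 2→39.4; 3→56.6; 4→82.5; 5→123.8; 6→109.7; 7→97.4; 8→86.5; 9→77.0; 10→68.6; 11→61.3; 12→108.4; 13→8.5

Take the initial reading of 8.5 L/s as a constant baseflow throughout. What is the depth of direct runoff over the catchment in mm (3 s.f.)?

Direct runoff: 0.0, 3.7, 30.9, 48.1, 74.0, 115.3, 101.2, 88.9, 78.0, 68.5, 60.1, 52.8, 99.9, 0.0 L/s; ΣQ_DR = 821.4 L/s.
V = ΣQ_DR · Δt = 821.4 × 3600 s = 2.957 × 10^6 L.
Over A = 43.8 ha, depth = V / A = 6.75 mm.

d ≈ 6.75 mm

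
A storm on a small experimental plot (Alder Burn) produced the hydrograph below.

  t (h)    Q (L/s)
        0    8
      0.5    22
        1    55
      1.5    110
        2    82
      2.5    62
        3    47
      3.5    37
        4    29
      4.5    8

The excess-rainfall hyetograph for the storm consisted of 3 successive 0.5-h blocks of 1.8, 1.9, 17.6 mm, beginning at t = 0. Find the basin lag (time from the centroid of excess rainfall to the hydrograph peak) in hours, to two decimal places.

t_L ≈ 0.38 h

Centroid of excess rainfall: t_c = Σ P_i·t̄_i / ΣP_i = 1.1209 h (block centres at 0.25, 0.75, 1.25 h).
Hydrograph peak occurs at t = 1.5 h, so basin lag t_L = 1.5 − 1.1209 = 0.38 h.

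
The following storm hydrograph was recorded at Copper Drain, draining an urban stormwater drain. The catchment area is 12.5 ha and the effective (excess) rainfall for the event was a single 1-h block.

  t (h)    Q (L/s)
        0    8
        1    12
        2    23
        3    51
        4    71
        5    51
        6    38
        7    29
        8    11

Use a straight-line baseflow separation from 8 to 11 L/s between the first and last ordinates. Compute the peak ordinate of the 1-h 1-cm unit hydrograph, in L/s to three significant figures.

Direct runoff: 0.00, 3.62, 14.25, 41.88, 61.50, 41.12, 27.75, 18.38, 0.00 L/s; ΣQ_DR = 208.5 L/s, peak = 61.50 L/s.
Runoff depth d = ΣQ_DR·Δt / A = 208.5 × 3600 / (12.5 ha) = 6.005 mm.
The 1-cm UH is the DRH scaled by (10 mm)/d, so U_p = 61.50 × 10/6.005 = 102 L/s.

U_p ≈ 102 L/s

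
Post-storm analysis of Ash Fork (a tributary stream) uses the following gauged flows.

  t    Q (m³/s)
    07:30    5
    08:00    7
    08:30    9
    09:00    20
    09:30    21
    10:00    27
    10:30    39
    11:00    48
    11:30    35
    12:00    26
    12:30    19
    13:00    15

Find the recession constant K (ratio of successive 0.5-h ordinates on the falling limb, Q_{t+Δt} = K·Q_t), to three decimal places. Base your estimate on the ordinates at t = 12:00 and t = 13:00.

Using the recession-limb readings at t = 12:00 and t = 13:00: Q falls from 26 to 15 m³/s over 2 intervals.
K = (Q₂/Q₁)^(1/2) = (15/26)^(1/2) = 0.760.

K ≈ 0.760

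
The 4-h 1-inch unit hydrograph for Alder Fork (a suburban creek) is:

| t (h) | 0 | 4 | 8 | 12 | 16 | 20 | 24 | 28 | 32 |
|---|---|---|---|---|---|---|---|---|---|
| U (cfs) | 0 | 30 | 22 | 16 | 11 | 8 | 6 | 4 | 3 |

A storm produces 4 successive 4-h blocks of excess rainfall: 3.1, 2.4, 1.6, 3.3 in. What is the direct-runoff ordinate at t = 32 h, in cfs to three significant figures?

By discrete convolution, Q_j = Σ (P_i / 1 in) · U_{j−i}.
At t = 32 h (j=8): Q = (3.1/1)·3 + (2.4/1)·4 + (1.6/1)·6 + (3.3/1)·8 = 54.9 cfs.

Q ≈ 54.9 cfs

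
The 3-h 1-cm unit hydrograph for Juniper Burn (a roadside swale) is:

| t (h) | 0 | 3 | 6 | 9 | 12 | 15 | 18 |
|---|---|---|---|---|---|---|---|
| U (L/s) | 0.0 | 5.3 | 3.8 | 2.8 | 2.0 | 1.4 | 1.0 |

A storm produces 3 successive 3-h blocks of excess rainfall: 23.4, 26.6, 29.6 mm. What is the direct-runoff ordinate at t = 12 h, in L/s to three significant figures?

Q ≈ 23.4 L/s

By discrete convolution, Q_j = Σ (P_i / 10 mm) · U_{j−i}.
At t = 12 h (j=4): Q = (23.4/10)·2.0 + (26.6/10)·2.8 + (29.6/10)·3.8 = 23.4 L/s.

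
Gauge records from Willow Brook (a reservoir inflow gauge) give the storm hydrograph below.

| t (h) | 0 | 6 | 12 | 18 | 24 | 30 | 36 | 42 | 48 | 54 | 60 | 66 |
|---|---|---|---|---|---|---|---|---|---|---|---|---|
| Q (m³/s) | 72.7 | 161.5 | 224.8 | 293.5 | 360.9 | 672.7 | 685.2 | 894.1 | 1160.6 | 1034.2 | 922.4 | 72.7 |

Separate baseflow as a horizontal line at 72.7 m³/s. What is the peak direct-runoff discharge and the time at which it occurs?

Subtracting baseflow gives direct-runoff ordinates: 0.0, 88.8, 152.1, 220.8, 288.2, 600.0, 612.5, 821.4, 1087.9, 961.5, 849.7, 0.0 m³/s.
The maximum is 1087.9 m³/s, occurring at the reading for t = 48 h.

Q_p = 1087.9 m³/s at t = 48 h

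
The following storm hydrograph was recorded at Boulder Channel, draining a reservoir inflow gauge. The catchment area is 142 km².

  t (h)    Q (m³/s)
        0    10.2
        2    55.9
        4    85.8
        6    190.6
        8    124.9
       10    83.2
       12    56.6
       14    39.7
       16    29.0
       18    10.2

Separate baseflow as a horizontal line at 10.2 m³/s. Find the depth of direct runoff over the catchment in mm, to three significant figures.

Direct runoff: 0.0, 45.7, 75.6, 180.4, 114.7, 73.0, 46.4, 29.5, 18.8, 0.0 m³/s; ΣQ_DR = 584.1 m³/s.
V = ΣQ_DR · Δt = 584.1 × 7200 s = 4.206 × 10^6 m³.
Over A = 142 km², depth = V / A = 29.6 mm.

d ≈ 29.6 mm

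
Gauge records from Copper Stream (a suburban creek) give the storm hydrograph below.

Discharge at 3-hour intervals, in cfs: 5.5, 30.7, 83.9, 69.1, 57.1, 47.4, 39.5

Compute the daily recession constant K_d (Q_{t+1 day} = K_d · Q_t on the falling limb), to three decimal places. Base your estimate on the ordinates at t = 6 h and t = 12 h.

Between t = 6 h and t = 12 h the flow falls from 83.9 to 57.1 cfs over 2×3 h = 6 h.
Per-interval ratio K = (57.1/83.9)^(1/2) = 0.8250; K_d = K^(24/3) = 0.215.

K_d ≈ 0.215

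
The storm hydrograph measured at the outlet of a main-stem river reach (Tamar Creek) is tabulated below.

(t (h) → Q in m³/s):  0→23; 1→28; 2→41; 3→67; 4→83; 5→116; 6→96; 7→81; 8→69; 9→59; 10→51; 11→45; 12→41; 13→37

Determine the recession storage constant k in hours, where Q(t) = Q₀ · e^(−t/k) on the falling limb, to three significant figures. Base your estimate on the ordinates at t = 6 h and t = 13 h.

On the falling limb, Q drops from 96 to 37 m³/s between t = 6 h and t = 13 h (Δt = 7 h).
k = −Δt / ln(Q₂/Q₁) = −7 / ln(37/96) = 7.34 h.

k ≈ 7.34 h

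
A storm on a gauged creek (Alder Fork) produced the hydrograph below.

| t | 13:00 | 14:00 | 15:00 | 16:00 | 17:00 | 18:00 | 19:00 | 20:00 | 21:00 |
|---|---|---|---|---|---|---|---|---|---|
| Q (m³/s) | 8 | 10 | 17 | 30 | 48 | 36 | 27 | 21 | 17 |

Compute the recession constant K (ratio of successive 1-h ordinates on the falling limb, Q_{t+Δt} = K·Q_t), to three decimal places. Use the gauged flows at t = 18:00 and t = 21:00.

Using the recession-limb readings at t = 18:00 and t = 21:00: Q falls from 36 to 17 m³/s over 3 intervals.
K = (Q₂/Q₁)^(1/3) = (17/36)^(1/3) = 0.779.

K ≈ 0.779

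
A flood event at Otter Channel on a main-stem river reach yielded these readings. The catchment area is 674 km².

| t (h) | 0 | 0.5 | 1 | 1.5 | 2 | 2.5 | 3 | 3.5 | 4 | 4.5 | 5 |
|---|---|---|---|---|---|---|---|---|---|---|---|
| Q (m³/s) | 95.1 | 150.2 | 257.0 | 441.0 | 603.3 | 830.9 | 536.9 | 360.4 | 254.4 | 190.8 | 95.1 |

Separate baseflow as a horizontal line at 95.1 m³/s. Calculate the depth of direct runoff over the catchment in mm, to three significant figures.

d ≈ 7.39 mm

Direct runoff: 0.0, 55.1, 161.9, 345.9, 508.2, 735.8, 441.8, 265.3, 159.3, 95.7, 0.0 m³/s; ΣQ_DR = 2769 m³/s.
V = ΣQ_DR · Δt = 2769 × 1800 s = 4.984 × 10^6 m³.
Over A = 674 km², depth = V / A = 7.39 mm.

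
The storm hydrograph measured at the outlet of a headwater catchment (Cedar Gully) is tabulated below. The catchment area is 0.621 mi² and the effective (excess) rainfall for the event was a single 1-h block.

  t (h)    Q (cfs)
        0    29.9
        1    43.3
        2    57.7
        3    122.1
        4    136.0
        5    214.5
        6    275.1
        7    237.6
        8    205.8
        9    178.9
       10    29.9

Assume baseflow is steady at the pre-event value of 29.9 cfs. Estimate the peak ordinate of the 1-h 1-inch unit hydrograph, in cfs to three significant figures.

Direct runoff: 0.0, 13.4, 27.8, 92.2, 106.1, 184.6, 245.2, 207.7, 175.9, 149.0, 0.0 cfs; ΣQ_DR = 1202 cfs, peak = 245.2 cfs.
Runoff depth d = ΣQ_DR·Δt / A = 1202 × 3600 / (0.621 mi²) = 2.999 in.
The 1-inch UH is the DRH scaled by (1 in)/d, so U_p = 245.2 × 1/2.999 = 81.8 cfs.

U_p ≈ 81.8 cfs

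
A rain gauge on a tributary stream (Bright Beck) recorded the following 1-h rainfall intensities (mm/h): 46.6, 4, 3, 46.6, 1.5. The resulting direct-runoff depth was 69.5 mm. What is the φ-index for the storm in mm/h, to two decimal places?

φ ≈ 11.85 mm/h

Only the 2 blocks with intensity above φ contribute runoff: 46.6, 46.6 mm/h.
Σ(I−φ)·Δt = d  ⇒  (46.6+46.6 − 2φ)·1 = 69.5
φ = (93.20 − 69.5/1) / 2 = 11.85 mm/h.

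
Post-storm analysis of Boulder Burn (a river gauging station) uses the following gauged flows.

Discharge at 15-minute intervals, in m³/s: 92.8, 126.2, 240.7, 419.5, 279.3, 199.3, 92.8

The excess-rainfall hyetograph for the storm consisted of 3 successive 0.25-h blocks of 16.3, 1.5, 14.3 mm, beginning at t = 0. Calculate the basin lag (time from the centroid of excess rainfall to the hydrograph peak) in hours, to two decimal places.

Centroid of excess rainfall: t_c = Σ P_i·t̄_i / ΣP_i = 0.3594 h (block centres at 0.125, 0.375, 0.625 h).
Hydrograph peak occurs at t = 0.75 h, so basin lag t_L = 0.75 − 0.3594 = 0.39 h.

t_L ≈ 0.39 h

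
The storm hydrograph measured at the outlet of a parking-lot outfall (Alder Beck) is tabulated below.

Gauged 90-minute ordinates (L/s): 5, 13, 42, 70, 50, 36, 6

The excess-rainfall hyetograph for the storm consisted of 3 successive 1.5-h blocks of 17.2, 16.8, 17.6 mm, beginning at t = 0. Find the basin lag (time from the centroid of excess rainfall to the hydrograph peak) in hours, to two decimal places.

Centroid of excess rainfall: t_c = Σ P_i·t̄_i / ΣP_i = 2.2616 h (block centres at 0.75, 2.25, 3.75 h).
Hydrograph peak occurs at t = 4.5 h, so basin lag t_L = 4.5 − 2.2616 = 2.24 h.

t_L ≈ 2.24 h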